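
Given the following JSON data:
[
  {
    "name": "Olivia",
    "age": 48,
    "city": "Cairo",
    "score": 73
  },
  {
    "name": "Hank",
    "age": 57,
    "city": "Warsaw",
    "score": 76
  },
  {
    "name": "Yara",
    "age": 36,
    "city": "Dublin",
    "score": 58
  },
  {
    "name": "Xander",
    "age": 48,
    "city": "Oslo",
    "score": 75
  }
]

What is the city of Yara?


Looking up record where name = Yara
Record index: 2
Field 'city' = Dublin

ANSWER: Dublin


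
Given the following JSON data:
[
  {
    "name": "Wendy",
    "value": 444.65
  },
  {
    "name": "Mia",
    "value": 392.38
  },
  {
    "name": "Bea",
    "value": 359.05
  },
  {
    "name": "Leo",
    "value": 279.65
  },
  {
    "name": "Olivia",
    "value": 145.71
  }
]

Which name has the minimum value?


Comparing values:
  Wendy: 444.65
  Mia: 392.38
  Bea: 359.05
  Leo: 279.65
  Olivia: 145.71
Minimum: Olivia (145.71)

ANSWER: Olivia


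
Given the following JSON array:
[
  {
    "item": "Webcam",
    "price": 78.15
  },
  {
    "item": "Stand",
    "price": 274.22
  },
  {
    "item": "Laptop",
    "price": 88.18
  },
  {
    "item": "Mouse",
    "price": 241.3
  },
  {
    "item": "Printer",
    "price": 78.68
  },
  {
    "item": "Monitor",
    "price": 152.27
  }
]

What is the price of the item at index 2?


Array index 2 -> Laptop
price = 88.18

ANSWER: 88.18


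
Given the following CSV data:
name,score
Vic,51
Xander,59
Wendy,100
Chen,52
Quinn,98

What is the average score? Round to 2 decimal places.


Scores: 51, 59, 100, 52, 98
Sum = 360
Count = 5
Average = 360 / 5 = 72.00

ANSWER: 72.00


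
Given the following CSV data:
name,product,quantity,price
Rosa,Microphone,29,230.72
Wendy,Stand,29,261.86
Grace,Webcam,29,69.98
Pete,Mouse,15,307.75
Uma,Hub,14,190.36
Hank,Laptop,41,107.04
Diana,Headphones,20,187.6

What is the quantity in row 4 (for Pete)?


Row 4: Pete
Column 'quantity' = 15

ANSWER: 15


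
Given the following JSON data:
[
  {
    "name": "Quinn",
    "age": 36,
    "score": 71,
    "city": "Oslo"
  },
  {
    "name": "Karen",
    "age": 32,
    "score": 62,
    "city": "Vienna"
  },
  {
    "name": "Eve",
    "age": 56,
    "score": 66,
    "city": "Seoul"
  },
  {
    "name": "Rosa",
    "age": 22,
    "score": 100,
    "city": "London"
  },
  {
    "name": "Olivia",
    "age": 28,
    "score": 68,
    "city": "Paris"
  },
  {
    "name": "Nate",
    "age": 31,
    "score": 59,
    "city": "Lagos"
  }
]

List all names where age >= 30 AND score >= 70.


Checking both conditions:
  Quinn (age=36, score=71) -> YES
  Karen (age=32, score=62) -> no
  Eve (age=56, score=66) -> no
  Rosa (age=22, score=100) -> no
  Olivia (age=28, score=68) -> no
  Nate (age=31, score=59) -> no


ANSWER: Quinn


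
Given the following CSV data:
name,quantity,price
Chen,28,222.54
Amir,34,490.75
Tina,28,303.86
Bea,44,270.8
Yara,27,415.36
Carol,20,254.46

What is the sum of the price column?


Values in 'price' column:
  Row 1: 222.54
  Row 2: 490.75
  Row 3: 303.86
  Row 4: 270.8
  Row 5: 415.36
  Row 6: 254.46
Sum = 222.54 + 490.75 + 303.86 + 270.8 + 415.36 + 254.46 = 1957.77

ANSWER: 1957.77


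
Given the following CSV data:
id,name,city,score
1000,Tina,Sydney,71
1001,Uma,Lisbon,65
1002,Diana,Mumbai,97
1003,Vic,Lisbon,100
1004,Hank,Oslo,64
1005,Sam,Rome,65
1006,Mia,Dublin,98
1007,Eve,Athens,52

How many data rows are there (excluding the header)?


Counting rows (excluding header):
Header: id,name,city,score
Data rows: 8

ANSWER: 8


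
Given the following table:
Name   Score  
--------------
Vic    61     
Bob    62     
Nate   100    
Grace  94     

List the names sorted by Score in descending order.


Sorting by Score (descending):
  Nate: 100
  Grace: 94
  Bob: 62
  Vic: 61


ANSWER: Nate, Grace, Bob, Vic


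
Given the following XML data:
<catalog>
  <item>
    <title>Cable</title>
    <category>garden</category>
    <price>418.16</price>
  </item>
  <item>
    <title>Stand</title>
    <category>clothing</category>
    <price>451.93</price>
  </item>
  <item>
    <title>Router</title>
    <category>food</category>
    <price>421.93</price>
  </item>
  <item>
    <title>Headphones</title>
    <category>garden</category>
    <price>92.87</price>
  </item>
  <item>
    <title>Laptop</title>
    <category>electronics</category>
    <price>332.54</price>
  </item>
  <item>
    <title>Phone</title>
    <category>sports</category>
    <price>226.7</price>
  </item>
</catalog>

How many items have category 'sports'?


Scanning <item> elements for <category>sports</category>:
  Item 6: Phone -> MATCH
Count: 1

ANSWER: 1


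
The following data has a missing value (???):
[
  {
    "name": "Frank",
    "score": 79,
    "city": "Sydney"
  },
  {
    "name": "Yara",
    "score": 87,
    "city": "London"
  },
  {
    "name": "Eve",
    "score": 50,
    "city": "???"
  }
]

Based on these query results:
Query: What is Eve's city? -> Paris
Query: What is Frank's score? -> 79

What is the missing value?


The missing value is Eve's city
From query: Eve's city = Paris

ANSWER: Paris


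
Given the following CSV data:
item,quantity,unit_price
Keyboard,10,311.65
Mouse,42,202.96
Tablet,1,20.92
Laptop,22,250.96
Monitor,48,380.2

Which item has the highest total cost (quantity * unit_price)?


Computing row totals:
  Keyboard: 3116.5
  Mouse: 8524.32
  Tablet: 20.92
  Laptop: 5521.12
  Monitor: 18249.6
Maximum: Monitor (18249.6)

ANSWER: Monitor


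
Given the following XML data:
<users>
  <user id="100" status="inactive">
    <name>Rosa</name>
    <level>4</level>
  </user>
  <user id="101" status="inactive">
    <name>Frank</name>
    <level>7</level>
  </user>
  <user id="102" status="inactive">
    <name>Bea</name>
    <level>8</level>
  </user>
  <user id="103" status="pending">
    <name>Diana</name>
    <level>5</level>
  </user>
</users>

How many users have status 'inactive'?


Counting users with status='inactive':
  Rosa (id=100) -> MATCH
  Frank (id=101) -> MATCH
  Bea (id=102) -> MATCH
Count: 3

ANSWER: 3


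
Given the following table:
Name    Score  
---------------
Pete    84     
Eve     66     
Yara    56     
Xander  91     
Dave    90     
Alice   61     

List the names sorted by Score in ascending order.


Sorting by Score (ascending):
  Yara: 56
  Alice: 61
  Eve: 66
  Pete: 84
  Dave: 90
  Xander: 91


ANSWER: Yara, Alice, Eve, Pete, Dave, Xander


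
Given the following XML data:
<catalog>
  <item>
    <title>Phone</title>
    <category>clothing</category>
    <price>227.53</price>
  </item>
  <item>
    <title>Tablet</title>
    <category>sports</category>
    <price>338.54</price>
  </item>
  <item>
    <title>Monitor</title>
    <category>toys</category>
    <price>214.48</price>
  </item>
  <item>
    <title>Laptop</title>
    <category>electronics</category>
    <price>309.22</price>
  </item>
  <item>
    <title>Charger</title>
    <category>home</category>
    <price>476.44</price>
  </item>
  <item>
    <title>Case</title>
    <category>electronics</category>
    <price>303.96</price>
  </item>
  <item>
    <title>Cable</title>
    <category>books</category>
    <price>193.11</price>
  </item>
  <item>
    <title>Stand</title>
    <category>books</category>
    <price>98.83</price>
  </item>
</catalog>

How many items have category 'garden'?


Scanning <item> elements for <category>garden</category>:
Count: 0

ANSWER: 0


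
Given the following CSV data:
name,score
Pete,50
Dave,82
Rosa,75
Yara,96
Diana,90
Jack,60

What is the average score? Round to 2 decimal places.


Scores: 50, 82, 75, 96, 90, 60
Sum = 453
Count = 6
Average = 453 / 6 = 75.50

ANSWER: 75.50


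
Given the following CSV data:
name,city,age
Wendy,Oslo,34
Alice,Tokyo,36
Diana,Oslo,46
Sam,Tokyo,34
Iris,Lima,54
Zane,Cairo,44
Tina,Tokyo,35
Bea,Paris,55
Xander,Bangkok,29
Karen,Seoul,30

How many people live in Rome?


Scanning city column for 'Rome':
Total matches: 0

ANSWER: 0


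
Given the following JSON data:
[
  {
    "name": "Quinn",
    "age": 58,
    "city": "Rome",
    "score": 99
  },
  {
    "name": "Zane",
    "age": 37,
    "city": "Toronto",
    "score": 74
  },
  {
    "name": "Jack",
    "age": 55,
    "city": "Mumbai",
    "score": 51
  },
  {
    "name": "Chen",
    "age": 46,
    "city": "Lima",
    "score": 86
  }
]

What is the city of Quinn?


Looking up record where name = Quinn
Record index: 0
Field 'city' = Rome

ANSWER: Rome


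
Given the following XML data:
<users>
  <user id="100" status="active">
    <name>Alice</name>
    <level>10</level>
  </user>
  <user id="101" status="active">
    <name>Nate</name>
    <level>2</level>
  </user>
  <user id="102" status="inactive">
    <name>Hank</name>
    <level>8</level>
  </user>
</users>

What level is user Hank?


Finding user: Hank
<level>8</level>

ANSWER: 8


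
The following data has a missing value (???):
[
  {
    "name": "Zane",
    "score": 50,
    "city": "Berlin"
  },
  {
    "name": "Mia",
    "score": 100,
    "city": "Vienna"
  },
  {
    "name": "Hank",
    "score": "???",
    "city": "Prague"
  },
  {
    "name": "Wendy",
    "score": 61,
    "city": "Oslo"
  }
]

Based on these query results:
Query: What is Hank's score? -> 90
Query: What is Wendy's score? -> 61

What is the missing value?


The missing value is Hank's score
From query: Hank's score = 90

ANSWER: 90


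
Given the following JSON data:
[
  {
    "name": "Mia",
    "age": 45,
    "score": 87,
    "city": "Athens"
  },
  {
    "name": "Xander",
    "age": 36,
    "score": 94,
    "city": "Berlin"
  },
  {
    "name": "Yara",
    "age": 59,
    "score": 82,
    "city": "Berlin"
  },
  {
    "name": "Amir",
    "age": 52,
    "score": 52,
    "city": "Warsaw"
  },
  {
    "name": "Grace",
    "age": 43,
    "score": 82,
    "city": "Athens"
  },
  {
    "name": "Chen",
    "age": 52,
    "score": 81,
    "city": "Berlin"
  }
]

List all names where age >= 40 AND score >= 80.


Checking both conditions:
  Mia (age=45, score=87) -> YES
  Xander (age=36, score=94) -> no
  Yara (age=59, score=82) -> YES
  Amir (age=52, score=52) -> no
  Grace (age=43, score=82) -> YES
  Chen (age=52, score=81) -> YES


ANSWER: Mia, Yara, Grace, Chen


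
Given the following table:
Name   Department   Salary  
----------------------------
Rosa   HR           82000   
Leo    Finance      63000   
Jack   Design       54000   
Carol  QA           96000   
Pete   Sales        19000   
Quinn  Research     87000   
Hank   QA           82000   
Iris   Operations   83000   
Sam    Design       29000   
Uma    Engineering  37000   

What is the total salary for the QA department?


QA department members:
  Carol: 96000
  Hank: 82000
Total = 96000 + 82000 = 178000

ANSWER: 178000


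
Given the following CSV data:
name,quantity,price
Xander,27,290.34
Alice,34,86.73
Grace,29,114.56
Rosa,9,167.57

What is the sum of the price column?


Values in 'price' column:
  Row 1: 290.34
  Row 2: 86.73
  Row 3: 114.56
  Row 4: 167.57
Sum = 290.34 + 86.73 + 114.56 + 167.57 = 659.2

ANSWER: 659.2


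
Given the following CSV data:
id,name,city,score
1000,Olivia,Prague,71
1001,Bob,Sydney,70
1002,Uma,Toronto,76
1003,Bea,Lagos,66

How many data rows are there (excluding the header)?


Counting rows (excluding header):
Header: id,name,city,score
Data rows: 4

ANSWER: 4


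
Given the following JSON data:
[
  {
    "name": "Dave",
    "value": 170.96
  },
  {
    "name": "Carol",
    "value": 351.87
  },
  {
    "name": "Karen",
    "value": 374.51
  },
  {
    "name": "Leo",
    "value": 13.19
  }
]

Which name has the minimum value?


Comparing values:
  Dave: 170.96
  Carol: 351.87
  Karen: 374.51
  Leo: 13.19
Minimum: Leo (13.19)

ANSWER: Leo


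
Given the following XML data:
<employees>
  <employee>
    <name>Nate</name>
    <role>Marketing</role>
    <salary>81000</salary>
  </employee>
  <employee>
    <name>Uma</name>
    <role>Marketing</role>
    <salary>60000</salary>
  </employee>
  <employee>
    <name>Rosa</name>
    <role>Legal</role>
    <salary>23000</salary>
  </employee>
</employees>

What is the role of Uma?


Searching for <employee> with <name>Uma</name>
Found at position 2
<role>Marketing</role>

ANSWER: Marketing


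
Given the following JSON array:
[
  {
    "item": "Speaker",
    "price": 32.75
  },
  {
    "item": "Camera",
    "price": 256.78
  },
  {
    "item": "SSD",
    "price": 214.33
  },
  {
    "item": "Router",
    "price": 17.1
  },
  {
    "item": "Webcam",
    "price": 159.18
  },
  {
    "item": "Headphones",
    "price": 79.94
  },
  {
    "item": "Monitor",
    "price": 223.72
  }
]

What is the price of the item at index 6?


Array index 6 -> Monitor
price = 223.72

ANSWER: 223.72


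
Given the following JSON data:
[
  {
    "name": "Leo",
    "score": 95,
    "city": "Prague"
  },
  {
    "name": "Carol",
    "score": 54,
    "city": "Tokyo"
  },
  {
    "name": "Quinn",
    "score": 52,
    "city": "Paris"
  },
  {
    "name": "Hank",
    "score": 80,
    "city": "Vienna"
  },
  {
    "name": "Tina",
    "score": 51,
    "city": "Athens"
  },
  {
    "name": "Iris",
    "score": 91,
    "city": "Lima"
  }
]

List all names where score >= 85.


Filtering records where score >= 85:
  Leo (score=95) -> YES
  Carol (score=54) -> no
  Quinn (score=52) -> no
  Hank (score=80) -> no
  Tina (score=51) -> no
  Iris (score=91) -> YES


ANSWER: Leo, Iris


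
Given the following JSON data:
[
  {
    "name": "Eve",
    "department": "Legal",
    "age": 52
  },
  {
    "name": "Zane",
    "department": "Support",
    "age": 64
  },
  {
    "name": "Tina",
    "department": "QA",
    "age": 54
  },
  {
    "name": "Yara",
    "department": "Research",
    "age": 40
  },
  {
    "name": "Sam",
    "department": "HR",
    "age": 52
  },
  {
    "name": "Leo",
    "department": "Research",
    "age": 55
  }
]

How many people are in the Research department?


Scanning records for department = Research
  Record 3: Yara
  Record 5: Leo
Count: 2

ANSWER: 2


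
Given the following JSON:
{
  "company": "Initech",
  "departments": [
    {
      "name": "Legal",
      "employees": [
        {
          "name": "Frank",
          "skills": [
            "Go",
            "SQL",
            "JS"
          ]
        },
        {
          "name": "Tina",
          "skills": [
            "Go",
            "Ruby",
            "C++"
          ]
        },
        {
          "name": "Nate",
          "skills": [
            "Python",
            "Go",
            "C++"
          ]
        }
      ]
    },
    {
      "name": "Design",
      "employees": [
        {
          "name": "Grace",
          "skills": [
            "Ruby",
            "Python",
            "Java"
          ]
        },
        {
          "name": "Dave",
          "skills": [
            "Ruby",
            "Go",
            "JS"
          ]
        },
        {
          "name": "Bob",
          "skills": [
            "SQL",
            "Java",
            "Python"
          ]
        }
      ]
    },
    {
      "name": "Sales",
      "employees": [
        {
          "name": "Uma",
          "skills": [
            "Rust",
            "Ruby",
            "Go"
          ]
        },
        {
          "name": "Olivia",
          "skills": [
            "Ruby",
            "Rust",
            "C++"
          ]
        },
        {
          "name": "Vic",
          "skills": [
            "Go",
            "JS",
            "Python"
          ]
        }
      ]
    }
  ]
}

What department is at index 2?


Path: departments[2].name
Value: Sales

ANSWER: Sales


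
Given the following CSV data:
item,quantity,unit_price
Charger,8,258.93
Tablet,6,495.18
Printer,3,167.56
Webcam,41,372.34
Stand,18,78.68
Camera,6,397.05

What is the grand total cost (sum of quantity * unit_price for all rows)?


Computing row totals:
  Charger: 8 * 258.93 = 2071.44
  Tablet: 6 * 495.18 = 2971.08
  Printer: 3 * 167.56 = 502.68
  Webcam: 41 * 372.34 = 15265.94
  Stand: 18 * 78.68 = 1416.24
  Camera: 6 * 397.05 = 2382.3
Grand total = 2071.44 + 2971.08 + 502.68 + 15265.94 + 1416.24 + 2382.3 = 24609.68

ANSWER: 24609.68


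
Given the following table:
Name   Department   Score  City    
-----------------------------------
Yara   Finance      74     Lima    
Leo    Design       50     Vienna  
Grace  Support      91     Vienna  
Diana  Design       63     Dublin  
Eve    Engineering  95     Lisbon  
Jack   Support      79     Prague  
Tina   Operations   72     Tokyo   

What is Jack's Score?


Row 6: Jack
Score = 79

ANSWER: 79


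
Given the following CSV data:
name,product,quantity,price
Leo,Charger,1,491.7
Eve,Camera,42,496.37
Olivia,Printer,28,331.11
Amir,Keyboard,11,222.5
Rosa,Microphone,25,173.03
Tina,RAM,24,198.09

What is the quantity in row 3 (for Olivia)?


Row 3: Olivia
Column 'quantity' = 28

ANSWER: 28


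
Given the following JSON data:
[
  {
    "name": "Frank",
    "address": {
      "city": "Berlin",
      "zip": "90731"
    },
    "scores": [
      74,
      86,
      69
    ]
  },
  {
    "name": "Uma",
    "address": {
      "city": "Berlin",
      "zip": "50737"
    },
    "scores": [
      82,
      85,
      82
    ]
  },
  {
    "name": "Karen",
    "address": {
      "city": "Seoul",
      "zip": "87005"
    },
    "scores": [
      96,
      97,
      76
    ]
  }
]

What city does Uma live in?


Path: records[1].address.city
Value: Berlin

ANSWER: Berlin


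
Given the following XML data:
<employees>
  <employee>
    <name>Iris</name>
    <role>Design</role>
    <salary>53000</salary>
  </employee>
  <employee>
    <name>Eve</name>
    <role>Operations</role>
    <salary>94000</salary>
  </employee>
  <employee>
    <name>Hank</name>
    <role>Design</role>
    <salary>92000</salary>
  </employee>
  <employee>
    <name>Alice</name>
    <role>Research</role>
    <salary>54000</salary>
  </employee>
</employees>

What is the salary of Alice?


Searching for <employee> with <name>Alice</name>
Found at position 4
<salary>54000</salary>

ANSWER: 54000


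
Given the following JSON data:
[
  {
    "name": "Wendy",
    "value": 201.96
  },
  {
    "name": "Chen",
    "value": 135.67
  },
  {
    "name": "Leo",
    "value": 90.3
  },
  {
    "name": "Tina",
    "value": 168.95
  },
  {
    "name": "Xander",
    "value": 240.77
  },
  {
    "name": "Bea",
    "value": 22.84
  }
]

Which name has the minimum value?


Comparing values:
  Wendy: 201.96
  Chen: 135.67
  Leo: 90.3
  Tina: 168.95
  Xander: 240.77
  Bea: 22.84
Minimum: Bea (22.84)

ANSWER: Bea


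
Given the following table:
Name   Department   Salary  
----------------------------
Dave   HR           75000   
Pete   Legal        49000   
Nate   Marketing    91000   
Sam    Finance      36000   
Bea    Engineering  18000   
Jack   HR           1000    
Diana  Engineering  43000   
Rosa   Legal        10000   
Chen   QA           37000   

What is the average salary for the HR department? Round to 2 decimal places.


HR department members:
  Dave: 75000
  Jack: 1000
Sum = 76000
Count = 2
Average = 76000 / 2 = 38000.00

ANSWER: 38000.00


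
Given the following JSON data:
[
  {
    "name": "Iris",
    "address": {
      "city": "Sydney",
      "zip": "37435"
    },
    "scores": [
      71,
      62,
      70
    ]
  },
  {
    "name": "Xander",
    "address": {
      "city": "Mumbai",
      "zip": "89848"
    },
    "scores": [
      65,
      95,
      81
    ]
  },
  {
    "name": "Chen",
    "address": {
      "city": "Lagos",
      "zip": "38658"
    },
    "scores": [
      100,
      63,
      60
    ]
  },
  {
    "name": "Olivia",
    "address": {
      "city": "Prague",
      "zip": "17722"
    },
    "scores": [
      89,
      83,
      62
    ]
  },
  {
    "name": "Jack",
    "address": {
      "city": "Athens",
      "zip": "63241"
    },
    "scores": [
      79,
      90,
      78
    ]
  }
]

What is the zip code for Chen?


Path: records[2].address.zip
Value: 38658

ANSWER: 38658


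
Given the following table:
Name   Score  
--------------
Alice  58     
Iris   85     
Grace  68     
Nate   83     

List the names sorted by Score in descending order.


Sorting by Score (descending):
  Iris: 85
  Nate: 83
  Grace: 68
  Alice: 58


ANSWER: Iris, Nate, Grace, Alice


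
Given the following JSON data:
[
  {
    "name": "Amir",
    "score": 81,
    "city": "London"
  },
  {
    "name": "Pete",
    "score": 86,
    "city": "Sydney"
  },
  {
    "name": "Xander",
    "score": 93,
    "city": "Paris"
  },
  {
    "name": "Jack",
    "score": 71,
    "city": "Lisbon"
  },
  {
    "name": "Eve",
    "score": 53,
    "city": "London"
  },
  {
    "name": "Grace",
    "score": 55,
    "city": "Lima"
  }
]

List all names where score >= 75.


Filtering records where score >= 75:
  Amir (score=81) -> YES
  Pete (score=86) -> YES
  Xander (score=93) -> YES
  Jack (score=71) -> no
  Eve (score=53) -> no
  Grace (score=55) -> no


ANSWER: Amir, Pete, Xander


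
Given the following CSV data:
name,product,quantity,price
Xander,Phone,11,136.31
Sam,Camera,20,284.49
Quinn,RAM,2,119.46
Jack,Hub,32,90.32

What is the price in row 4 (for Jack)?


Row 4: Jack
Column 'price' = 90.32

ANSWER: 90.32


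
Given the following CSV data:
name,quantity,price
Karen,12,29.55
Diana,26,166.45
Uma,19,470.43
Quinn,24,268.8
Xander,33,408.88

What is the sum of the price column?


Values in 'price' column:
  Row 1: 29.55
  Row 2: 166.45
  Row 3: 470.43
  Row 4: 268.8
  Row 5: 408.88
Sum = 29.55 + 166.45 + 470.43 + 268.8 + 408.88 = 1344.11

ANSWER: 1344.11


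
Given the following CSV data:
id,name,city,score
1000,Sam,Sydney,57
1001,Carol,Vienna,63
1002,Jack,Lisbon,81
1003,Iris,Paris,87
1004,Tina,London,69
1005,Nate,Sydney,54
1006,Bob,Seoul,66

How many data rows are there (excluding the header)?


Counting rows (excluding header):
Header: id,name,city,score
Data rows: 7

ANSWER: 7


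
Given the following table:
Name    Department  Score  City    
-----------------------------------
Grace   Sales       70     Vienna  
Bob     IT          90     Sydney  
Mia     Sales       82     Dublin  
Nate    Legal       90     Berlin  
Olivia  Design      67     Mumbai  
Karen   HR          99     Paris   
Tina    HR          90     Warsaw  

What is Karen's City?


Row 6: Karen
City = Paris

ANSWER: Paris


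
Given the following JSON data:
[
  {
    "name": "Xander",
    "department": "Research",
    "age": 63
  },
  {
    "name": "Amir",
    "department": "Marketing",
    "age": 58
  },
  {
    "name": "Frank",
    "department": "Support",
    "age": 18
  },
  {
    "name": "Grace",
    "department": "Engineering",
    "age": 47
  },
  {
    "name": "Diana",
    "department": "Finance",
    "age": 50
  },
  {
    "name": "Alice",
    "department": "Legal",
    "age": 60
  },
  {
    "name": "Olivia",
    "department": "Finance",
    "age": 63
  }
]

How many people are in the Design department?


Scanning records for department = Design
  No matches found
Count: 0

ANSWER: 0


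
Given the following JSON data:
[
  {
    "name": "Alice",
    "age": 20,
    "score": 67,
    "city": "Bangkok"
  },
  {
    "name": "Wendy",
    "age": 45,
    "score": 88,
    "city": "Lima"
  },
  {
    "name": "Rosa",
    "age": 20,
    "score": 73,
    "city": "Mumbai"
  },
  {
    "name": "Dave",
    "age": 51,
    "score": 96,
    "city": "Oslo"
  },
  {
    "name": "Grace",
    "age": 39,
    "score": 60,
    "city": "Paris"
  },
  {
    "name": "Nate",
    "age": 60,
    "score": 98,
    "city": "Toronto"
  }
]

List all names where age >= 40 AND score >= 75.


Checking both conditions:
  Alice (age=20, score=67) -> no
  Wendy (age=45, score=88) -> YES
  Rosa (age=20, score=73) -> no
  Dave (age=51, score=96) -> YES
  Grace (age=39, score=60) -> no
  Nate (age=60, score=98) -> YES


ANSWER: Wendy, Dave, Nate


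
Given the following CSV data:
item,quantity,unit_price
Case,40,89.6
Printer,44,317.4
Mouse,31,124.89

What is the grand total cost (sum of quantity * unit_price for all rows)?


Computing row totals:
  Case: 40 * 89.6 = 3584.0
  Printer: 44 * 317.4 = 13965.6
  Mouse: 31 * 124.89 = 3871.59
Grand total = 3584.0 + 13965.6 + 3871.59 = 21421.19

ANSWER: 21421.19


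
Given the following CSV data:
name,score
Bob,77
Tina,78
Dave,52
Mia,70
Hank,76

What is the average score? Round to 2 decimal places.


Scores: 77, 78, 52, 70, 76
Sum = 353
Count = 5
Average = 353 / 5 = 70.60

ANSWER: 70.60


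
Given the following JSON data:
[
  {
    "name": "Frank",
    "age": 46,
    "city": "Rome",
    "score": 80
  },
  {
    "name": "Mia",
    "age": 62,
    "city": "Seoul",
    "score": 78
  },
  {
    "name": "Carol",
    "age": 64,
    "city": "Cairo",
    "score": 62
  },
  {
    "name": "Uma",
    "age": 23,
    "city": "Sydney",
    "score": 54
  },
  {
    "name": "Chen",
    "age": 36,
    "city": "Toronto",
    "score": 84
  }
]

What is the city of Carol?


Looking up record where name = Carol
Record index: 2
Field 'city' = Cairo

ANSWER: Cairo


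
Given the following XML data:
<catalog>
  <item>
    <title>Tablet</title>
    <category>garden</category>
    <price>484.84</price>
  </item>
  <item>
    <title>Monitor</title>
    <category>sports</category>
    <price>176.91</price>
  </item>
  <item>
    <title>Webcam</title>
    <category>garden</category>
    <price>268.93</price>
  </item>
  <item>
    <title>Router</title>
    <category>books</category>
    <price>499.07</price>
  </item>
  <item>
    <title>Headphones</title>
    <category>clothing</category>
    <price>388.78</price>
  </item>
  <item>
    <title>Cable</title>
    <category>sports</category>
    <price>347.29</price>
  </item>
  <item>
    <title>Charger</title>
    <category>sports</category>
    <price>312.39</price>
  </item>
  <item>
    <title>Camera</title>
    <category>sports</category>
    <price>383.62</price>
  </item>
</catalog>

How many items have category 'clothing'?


Scanning <item> elements for <category>clothing</category>:
  Item 5: Headphones -> MATCH
Count: 1

ANSWER: 1


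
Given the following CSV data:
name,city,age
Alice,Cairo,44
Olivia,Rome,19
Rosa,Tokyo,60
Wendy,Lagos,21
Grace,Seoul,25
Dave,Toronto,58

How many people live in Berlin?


Scanning city column for 'Berlin':
Total matches: 0

ANSWER: 0


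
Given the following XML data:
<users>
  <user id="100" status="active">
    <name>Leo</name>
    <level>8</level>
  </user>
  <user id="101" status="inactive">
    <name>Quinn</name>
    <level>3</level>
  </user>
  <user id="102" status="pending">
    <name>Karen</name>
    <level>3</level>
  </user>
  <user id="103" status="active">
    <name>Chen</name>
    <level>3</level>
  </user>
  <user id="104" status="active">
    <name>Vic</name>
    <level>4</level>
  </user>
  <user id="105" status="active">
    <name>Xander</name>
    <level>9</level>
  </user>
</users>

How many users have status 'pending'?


Counting users with status='pending':
  Karen (id=102) -> MATCH
Count: 1

ANSWER: 1


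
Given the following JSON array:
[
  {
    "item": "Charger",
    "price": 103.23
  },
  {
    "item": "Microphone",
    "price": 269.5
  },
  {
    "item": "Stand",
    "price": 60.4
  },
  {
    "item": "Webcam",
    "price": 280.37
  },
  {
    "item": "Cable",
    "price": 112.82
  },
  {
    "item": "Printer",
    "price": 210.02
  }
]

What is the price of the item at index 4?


Array index 4 -> Cable
price = 112.82

ANSWER: 112.82


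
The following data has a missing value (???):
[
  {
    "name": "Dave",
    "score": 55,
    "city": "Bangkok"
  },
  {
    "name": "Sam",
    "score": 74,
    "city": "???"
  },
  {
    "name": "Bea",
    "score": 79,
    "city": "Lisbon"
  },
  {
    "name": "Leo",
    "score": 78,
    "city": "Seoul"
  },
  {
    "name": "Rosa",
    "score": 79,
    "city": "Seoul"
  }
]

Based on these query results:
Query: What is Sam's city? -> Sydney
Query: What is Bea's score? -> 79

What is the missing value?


The missing value is Sam's city
From query: Sam's city = Sydney

ANSWER: Sydney


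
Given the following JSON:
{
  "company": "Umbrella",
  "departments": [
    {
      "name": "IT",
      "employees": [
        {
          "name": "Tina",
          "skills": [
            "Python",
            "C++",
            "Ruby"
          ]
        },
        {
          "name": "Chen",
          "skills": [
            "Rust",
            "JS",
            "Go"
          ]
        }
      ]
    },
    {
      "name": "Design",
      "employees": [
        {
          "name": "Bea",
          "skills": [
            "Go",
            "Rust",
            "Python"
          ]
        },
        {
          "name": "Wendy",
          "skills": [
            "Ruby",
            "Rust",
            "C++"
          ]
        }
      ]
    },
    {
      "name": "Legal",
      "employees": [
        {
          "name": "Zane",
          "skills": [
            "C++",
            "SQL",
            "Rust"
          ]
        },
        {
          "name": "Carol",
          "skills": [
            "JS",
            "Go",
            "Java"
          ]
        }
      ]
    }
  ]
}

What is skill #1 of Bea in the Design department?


Path: departments[1].employees[0].skills[0]
Value: Go

ANSWER: Go


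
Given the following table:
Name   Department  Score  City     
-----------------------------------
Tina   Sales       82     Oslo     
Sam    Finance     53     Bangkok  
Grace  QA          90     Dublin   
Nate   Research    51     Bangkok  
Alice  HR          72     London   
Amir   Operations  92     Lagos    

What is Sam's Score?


Row 2: Sam
Score = 53

ANSWER: 53


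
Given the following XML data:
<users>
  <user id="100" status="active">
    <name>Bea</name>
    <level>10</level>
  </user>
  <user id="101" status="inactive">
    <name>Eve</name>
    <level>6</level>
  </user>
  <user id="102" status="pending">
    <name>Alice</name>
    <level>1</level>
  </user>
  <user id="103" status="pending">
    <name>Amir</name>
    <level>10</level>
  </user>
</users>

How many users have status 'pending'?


Counting users with status='pending':
  Alice (id=102) -> MATCH
  Amir (id=103) -> MATCH
Count: 2

ANSWER: 2


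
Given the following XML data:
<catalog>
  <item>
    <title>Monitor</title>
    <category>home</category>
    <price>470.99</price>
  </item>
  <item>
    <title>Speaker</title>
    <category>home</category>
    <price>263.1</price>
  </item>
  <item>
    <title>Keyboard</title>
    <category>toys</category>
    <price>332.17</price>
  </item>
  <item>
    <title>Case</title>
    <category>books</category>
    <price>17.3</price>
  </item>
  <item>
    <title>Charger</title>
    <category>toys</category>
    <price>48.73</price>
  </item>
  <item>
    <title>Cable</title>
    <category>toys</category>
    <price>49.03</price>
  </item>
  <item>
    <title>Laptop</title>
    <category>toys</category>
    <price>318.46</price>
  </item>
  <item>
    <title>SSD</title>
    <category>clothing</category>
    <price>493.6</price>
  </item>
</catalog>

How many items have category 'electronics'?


Scanning <item> elements for <category>electronics</category>:
Count: 0

ANSWER: 0


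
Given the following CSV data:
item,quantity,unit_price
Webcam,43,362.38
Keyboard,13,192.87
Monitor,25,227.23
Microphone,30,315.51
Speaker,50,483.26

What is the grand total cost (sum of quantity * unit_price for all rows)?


Computing row totals:
  Webcam: 43 * 362.38 = 15582.34
  Keyboard: 13 * 192.87 = 2507.31
  Monitor: 25 * 227.23 = 5680.75
  Microphone: 30 * 315.51 = 9465.3
  Speaker: 50 * 483.26 = 24163.0
Grand total = 15582.34 + 2507.31 + 5680.75 + 9465.3 + 24163.0 = 57398.7

ANSWER: 57398.7


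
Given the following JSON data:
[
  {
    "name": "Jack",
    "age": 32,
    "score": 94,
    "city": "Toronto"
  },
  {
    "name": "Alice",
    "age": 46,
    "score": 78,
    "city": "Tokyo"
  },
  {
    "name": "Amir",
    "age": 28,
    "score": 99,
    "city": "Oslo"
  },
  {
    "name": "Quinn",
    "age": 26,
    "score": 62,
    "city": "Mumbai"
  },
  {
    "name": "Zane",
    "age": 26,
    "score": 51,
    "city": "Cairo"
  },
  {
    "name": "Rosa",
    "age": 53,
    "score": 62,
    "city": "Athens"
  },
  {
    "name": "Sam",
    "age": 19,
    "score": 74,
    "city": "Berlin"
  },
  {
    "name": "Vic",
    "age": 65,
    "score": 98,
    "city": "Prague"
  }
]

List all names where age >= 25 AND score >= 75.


Checking both conditions:
  Jack (age=32, score=94) -> YES
  Alice (age=46, score=78) -> YES
  Amir (age=28, score=99) -> YES
  Quinn (age=26, score=62) -> no
  Zane (age=26, score=51) -> no
  Rosa (age=53, score=62) -> no
  Sam (age=19, score=74) -> no
  Vic (age=65, score=98) -> YES


ANSWER: Jack, Alice, Amir, Vic


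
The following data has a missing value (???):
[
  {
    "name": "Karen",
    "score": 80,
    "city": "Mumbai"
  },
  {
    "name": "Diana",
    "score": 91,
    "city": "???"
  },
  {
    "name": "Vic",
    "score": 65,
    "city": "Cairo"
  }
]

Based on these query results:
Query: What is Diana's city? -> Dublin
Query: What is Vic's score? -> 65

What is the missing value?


The missing value is Diana's city
From query: Diana's city = Dublin

ANSWER: Dublin


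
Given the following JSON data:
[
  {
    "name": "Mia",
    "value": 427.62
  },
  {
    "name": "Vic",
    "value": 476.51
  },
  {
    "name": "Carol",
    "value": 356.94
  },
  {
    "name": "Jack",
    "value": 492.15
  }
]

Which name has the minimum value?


Comparing values:
  Mia: 427.62
  Vic: 476.51
  Carol: 356.94
  Jack: 492.15
Minimum: Carol (356.94)

ANSWER: Carol


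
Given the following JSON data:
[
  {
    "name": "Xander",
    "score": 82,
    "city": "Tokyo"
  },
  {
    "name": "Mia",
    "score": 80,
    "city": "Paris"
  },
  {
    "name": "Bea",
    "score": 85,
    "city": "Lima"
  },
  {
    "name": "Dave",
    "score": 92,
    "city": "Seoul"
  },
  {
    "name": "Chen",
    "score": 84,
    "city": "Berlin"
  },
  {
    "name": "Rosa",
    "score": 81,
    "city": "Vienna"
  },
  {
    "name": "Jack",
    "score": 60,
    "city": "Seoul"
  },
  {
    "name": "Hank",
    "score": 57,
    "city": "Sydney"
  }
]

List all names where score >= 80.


Filtering records where score >= 80:
  Xander (score=82) -> YES
  Mia (score=80) -> YES
  Bea (score=85) -> YES
  Dave (score=92) -> YES
  Chen (score=84) -> YES
  Rosa (score=81) -> YES
  Jack (score=60) -> no
  Hank (score=57) -> no


ANSWER: Xander, Mia, Bea, Dave, Chen, Rosa


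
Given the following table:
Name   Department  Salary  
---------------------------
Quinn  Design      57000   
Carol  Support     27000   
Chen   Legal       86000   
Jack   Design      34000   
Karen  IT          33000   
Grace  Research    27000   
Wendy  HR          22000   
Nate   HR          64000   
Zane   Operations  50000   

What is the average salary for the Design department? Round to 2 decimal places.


Design department members:
  Quinn: 57000
  Jack: 34000
Sum = 91000
Count = 2
Average = 91000 / 2 = 45500.00

ANSWER: 45500.00


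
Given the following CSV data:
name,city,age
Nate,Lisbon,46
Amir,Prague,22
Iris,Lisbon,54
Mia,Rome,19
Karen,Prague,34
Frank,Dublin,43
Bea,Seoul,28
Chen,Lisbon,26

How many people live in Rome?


Scanning city column for 'Rome':
  Row 4: Mia -> MATCH
Total matches: 1

ANSWER: 1


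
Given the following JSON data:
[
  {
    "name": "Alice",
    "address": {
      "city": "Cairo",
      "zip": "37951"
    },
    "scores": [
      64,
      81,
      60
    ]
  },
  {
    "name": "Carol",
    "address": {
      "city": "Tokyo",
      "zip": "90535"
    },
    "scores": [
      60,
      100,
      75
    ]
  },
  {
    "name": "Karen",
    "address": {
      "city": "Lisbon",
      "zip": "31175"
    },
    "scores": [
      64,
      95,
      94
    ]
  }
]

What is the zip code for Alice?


Path: records[0].address.zip
Value: 37951

ANSWER: 37951


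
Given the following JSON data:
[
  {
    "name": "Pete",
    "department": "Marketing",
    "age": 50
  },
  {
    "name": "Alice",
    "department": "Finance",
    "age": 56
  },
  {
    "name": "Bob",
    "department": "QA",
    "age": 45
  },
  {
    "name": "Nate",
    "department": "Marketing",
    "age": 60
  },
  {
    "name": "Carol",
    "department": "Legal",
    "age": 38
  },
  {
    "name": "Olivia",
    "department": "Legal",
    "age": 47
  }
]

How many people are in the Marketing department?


Scanning records for department = Marketing
  Record 0: Pete
  Record 3: Nate
Count: 2

ANSWER: 2


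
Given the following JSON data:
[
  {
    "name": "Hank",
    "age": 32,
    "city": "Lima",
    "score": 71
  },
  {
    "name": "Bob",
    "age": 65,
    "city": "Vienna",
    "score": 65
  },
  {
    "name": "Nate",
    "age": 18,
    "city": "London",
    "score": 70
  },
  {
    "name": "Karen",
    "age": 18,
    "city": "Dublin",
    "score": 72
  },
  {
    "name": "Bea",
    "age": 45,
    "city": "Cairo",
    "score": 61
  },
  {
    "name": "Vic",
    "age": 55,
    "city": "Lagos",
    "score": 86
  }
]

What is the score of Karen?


Looking up record where name = Karen
Record index: 3
Field 'score' = 72

ANSWER: 72


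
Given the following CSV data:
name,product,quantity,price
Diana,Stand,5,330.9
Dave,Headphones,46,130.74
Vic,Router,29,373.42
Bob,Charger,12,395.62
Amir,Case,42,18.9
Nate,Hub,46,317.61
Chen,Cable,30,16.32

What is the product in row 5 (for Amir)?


Row 5: Amir
Column 'product' = Case

ANSWER: Case


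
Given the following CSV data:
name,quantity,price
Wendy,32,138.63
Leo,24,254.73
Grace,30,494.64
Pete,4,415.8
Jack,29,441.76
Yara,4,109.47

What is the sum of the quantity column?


Values in 'quantity' column:
  Row 1: 32
  Row 2: 24
  Row 3: 30
  Row 4: 4
  Row 5: 29
  Row 6: 4
Sum = 32 + 24 + 30 + 4 + 29 + 4 = 123

ANSWER: 123


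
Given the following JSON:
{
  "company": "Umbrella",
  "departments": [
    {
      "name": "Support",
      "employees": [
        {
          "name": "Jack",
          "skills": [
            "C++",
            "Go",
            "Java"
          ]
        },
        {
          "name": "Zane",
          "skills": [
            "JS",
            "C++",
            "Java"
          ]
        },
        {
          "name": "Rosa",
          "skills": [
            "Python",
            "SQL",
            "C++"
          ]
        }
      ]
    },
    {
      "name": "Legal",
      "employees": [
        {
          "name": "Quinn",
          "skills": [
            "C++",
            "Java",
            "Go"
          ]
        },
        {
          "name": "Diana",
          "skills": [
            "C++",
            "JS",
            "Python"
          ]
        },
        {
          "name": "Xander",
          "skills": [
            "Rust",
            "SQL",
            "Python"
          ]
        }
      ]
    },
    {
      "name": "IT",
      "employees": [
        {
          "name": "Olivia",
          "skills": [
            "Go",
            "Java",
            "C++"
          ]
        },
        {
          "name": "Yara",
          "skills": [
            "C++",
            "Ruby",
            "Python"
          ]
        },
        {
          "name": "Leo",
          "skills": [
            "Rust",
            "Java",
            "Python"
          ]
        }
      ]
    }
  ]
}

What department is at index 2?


Path: departments[2].name
Value: IT

ANSWER: IT


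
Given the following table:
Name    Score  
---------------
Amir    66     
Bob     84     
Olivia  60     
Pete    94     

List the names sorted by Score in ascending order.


Sorting by Score (ascending):
  Olivia: 60
  Amir: 66
  Bob: 84
  Pete: 94


ANSWER: Olivia, Amir, Bob, Pete


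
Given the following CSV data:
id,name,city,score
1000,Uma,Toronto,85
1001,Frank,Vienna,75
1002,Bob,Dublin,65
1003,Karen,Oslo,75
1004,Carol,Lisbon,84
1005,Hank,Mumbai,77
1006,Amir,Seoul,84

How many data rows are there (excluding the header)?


Counting rows (excluding header):
Header: id,name,city,score
Data rows: 7

ANSWER: 7


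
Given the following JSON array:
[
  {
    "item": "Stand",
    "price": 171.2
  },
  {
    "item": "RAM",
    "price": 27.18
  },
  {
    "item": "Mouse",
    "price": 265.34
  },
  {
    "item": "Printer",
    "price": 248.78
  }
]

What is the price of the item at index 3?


Array index 3 -> Printer
price = 248.78

ANSWER: 248.78
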